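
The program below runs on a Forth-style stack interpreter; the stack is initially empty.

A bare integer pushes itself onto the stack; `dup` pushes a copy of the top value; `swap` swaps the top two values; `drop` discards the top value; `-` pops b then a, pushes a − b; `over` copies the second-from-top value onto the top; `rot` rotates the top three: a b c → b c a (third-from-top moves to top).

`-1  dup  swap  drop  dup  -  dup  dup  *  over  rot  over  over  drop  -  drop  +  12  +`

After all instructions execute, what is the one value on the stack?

-1    [-1]
dup   [-1, -1]
swap  [-1, -1]
drop  [-1]
dup   [-1, -1]
-     [0]
dup   [0, 0]
dup   [0, 0, 0]
*     [0, 0]
over  [0, 0, 0]
rot   [0, 0, 0]
over  [0, 0, 0, 0]
over  [0, 0, 0, 0, 0]
drop  [0, 0, 0, 0]
-     [0, 0, 0]
drop  [0, 0]
+     [0]
12    [0, 12]
+     [12]

12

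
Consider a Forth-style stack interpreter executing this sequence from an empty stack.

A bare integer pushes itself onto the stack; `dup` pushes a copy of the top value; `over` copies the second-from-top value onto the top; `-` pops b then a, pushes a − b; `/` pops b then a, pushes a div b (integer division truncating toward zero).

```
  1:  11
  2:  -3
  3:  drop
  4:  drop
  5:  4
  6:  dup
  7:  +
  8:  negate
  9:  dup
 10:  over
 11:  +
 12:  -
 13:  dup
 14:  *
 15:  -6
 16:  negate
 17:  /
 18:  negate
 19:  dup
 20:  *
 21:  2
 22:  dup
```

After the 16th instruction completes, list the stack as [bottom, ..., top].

11     : 11
-3     : 11 -3
drop   : 11
drop   : (empty)
4      : 4
dup    : 4 4
+      : 8
negate : -8
dup    : -8 -8
over   : -8 -8 -8
+      : -8 -16
-      : 8
dup    : 8 8
*      : 64
-6     : 64 -6
negate : 64 6

[64, 6]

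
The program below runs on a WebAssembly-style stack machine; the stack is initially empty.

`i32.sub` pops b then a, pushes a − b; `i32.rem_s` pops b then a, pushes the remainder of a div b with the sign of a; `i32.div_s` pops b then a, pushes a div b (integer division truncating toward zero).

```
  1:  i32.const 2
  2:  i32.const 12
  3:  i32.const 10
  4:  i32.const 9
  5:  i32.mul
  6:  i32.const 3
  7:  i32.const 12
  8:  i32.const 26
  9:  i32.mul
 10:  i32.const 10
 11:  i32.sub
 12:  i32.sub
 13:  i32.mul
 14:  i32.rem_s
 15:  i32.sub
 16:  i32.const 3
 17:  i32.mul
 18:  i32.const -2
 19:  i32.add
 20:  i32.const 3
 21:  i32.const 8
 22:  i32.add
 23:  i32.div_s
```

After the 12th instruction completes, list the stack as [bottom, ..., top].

[2, 12, 90, -299]

i32.const 2  : 2
i32.const 12 : 2 12
i32.const 10 : 2 12 10
i32.const 9  : 2 12 10 9
i32.mul      : 2 12 90
i32.const 3  : 2 12 90 3
i32.const 12 : 2 12 90 3 12
i32.const 26 : 2 12 90 3 12 26
i32.mul      : 2 12 90 3 312
i32.const 10 : 2 12 90 3 312 10
i32.sub      : 2 12 90 3 302
i32.sub      : 2 12 90 -299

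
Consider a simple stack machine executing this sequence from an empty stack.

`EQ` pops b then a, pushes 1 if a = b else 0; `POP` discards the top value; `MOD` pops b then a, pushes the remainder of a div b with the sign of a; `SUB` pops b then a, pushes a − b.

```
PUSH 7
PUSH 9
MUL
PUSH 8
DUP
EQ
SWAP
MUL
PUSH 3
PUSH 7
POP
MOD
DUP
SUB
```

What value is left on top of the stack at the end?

0

PUSH 7 : 7
PUSH 9 : 7 9
MUL    : 63
PUSH 8 : 63 8
DUP    : 63 8 8
EQ     : 63 1
SWAP   : 1 63
MUL    : 63
PUSH 3 : 63 3
PUSH 7 : 63 3 7
POP    : 63 3
MOD    : 0
DUP    : 0 0
SUB    : 0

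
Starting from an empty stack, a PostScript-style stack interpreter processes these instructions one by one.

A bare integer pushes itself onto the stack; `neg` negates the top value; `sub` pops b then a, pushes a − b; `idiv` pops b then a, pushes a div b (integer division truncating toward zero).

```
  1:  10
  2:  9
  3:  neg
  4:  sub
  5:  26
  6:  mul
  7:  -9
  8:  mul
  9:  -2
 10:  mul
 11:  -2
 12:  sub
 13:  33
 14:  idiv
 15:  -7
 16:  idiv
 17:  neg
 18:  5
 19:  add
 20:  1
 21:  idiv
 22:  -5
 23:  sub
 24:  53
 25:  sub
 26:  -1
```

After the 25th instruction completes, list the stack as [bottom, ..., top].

10   -> 10
9    -> 10 9
neg  -> 10 -9
sub  -> 19
26   -> 19 26
mul  -> 494
-9   -> 494 -9
mul  -> -4446
-2   -> -4446 -2
mul  -> 8892
-2   -> 8892 -2
sub  -> 8894
33   -> 8894 33
idiv -> 269
-7   -> 269 -7
idiv -> -38
neg  -> 38
5    -> 38 5
add  -> 43
1    -> 43 1
idiv -> 43
-5   -> 43 -5
sub  -> 48
53   -> 48 53
sub  -> -5

[-5]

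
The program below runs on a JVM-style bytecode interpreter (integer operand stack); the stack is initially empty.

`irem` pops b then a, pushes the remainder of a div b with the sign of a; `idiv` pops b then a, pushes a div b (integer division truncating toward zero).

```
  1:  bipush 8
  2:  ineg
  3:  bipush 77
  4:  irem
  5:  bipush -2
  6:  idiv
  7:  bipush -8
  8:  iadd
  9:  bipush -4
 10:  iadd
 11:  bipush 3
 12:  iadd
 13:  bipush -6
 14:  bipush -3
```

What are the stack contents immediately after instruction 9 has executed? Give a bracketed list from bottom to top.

[-4, -4]

bipush 8  : 8
ineg      : -8
bipush 77 : -8 77
irem      : -8
bipush -2 : -8 -2
idiv      : 4
bipush -8 : 4 -8
iadd      : -4
bipush -4 : -4 -4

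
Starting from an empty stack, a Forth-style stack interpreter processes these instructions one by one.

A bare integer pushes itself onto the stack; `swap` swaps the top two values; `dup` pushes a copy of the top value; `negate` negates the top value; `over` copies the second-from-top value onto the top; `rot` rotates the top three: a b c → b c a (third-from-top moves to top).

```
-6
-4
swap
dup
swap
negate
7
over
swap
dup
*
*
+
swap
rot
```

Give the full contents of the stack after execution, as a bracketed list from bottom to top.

-6      [-6]
-4      [-6, -4]
swap    [-4, -6]
dup     [-4, -6, -6]
swap    [-4, -6, -6]
negate  [-4, -6, 6]
7       [-4, -6, 6, 7]
over    [-4, -6, 6, 7, 6]
swap    [-4, -6, 6, 6, 7]
dup     [-4, -6, 6, 6, 7, 7]
*       [-4, -6, 6, 6, 49]
*       [-4, -6, 6, 294]
+       [-4, -6, 300]
swap    [-4, 300, -6]
rot     [300, -6, -4]

[300, -6, -4]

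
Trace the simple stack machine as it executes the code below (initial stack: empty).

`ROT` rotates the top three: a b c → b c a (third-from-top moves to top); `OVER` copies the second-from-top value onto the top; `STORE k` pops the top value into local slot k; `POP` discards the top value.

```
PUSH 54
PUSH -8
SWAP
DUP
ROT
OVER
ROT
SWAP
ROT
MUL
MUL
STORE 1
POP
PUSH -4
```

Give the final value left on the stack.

-4

PUSH 54 : [54]
PUSH -8 : [54, -8]
SWAP    : [-8, 54]
DUP     : [-8, 54, 54]
ROT     : [54, 54, -8]
OVER    : [54, 54, -8, 54]
ROT     : [54, -8, 54, 54]
SWAP    : [54, -8, 54, 54]
ROT     : [54, 54, 54, -8]
MUL     : [54, 54, -432]
MUL     : [54, -23328]
STORE 1 : [54]
POP     : []
PUSH -4 : [-4]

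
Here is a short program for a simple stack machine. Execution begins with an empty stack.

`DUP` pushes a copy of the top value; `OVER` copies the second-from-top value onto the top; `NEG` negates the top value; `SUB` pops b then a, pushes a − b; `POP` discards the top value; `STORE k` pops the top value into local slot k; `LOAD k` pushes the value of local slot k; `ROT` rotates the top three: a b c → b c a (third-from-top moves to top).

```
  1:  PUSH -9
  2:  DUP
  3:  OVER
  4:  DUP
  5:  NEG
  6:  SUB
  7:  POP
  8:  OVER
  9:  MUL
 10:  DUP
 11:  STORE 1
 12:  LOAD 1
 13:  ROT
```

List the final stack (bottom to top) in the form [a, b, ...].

[81, 81, -9]

PUSH -9  [-9]
DUP      [-9, -9]
OVER     [-9, -9, -9]
DUP      [-9, -9, -9, -9]
NEG      [-9, -9, -9, 9]
SUB      [-9, -9, -18]
POP      [-9, -9]
OVER     [-9, -9, -9]
MUL      [-9, 81]
DUP      [-9, 81, 81]
STORE 1  [-9, 81]
LOAD 1   [-9, 81, 81]
ROT      [81, 81, -9]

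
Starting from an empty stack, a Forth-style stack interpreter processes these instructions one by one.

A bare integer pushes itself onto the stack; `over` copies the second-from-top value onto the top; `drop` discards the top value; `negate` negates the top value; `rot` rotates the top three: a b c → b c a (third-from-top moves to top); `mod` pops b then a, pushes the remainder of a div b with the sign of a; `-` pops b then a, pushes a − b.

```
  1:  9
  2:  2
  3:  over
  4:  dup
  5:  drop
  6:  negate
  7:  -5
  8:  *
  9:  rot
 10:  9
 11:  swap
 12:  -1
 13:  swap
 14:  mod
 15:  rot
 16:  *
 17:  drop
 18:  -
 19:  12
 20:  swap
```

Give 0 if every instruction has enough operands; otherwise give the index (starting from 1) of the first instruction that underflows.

0

9      -> [9]
2      -> [9, 2]
over   -> [9, 2, 9]
dup    -> [9, 2, 9, 9]
drop   -> [9, 2, 9]
negate -> [9, 2, -9]
-5     -> [9, 2, -9, -5]
*      -> [9, 2, 45]
rot    -> [2, 45, 9]
9      -> [2, 45, 9, 9]
swap   -> [2, 45, 9, 9]
-1     -> [2, 45, 9, 9, -1]
swap   -> [2, 45, 9, -1, 9]
mod    -> [2, 45, 9, -1]
rot    -> [2, 9, -1, 45]
*      -> [2, 9, -45]
drop   -> [2, 9]
-      -> [-7]
12     -> [-7, 12]
swap   -> [12, -7]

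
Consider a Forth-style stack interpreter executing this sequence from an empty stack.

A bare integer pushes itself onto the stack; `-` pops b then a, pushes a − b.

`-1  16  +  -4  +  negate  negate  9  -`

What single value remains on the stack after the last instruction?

2

-1     -> [-1]
16     -> [-1, 16]
+      -> [15]
-4     -> [15, -4]
+      -> [11]
negate -> [-11]
negate -> [11]
9      -> [11, 9]
-      -> [2]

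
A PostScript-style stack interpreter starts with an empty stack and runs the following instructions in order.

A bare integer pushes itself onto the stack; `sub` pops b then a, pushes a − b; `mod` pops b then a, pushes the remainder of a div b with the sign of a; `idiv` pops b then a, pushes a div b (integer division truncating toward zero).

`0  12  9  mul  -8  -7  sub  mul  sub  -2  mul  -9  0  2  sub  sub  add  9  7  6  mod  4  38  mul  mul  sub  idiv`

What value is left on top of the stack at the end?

1

0    -> 0
12   -> 0 12
9    -> 0 12 9
mul  -> 0 108
-8   -> 0 108 -8
-7   -> 0 108 -8 -7
sub  -> 0 108 -1
mul  -> 0 -108
sub  -> 108
-2   -> 108 -2
mul  -> -216
-9   -> -216 -9
0    -> -216 -9 0
2    -> -216 -9 0 2
sub  -> -216 -9 -2
sub  -> -216 -7
add  -> -223
9    -> -223 9
7    -> -223 9 7
6    -> -223 9 7 6
mod  -> -223 9 1
4    -> -223 9 1 4
38   -> -223 9 1 4 38
mul  -> -223 9 1 152
mul  -> -223 9 152
sub  -> -223 -143
idiv -> 1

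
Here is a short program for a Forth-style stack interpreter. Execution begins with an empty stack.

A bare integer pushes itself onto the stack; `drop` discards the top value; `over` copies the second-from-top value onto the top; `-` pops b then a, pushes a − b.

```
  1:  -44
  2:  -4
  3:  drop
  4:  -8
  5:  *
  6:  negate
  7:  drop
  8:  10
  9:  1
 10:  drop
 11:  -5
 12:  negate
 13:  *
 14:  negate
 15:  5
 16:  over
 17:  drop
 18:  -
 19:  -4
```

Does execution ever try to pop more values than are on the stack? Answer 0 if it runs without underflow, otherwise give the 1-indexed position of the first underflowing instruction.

-44    -> -44
-4     -> -44 -4
drop   -> -44
-8     -> -44 -8
*      -> 352
negate -> -352
drop   -> (empty)
10     -> 10
1      -> 10 1
drop   -> 10
-5     -> 10 -5
negate -> 10 5
*      -> 50
negate -> -50
5      -> -50 5
over   -> -50 5 -50
drop   -> -50 5
-      -> -55
-4     -> -55 -4

0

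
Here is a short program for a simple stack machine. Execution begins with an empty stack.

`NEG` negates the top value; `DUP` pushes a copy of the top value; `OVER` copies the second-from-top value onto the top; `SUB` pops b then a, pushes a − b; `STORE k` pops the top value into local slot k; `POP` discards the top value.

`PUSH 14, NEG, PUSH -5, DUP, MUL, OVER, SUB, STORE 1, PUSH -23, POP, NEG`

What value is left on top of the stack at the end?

14

PUSH 14  : [14]
NEG      : [-14]
PUSH -5  : [-14, -5]
DUP      : [-14, -5, -5]
MUL      : [-14, 25]
OVER     : [-14, 25, -14]
SUB      : [-14, 39]
STORE 1  : [-14]
PUSH -23 : [-14, -23]
POP      : [-14]
NEG      : [14]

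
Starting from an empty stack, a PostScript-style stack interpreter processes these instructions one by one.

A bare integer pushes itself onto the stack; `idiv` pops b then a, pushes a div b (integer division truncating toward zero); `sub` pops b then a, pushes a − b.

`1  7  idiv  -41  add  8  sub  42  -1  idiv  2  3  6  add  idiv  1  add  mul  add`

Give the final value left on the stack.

1    → [1]
7    → [1, 7]
idiv → [0]
-41  → [0, -41]
add  → [-41]
8    → [-41, 8]
sub  → [-49]
42   → [-49, 42]
-1   → [-49, 42, -1]
idiv → [-49, -42]
2    → [-49, -42, 2]
3    → [-49, -42, 2, 3]
6    → [-49, -42, 2, 3, 6]
add  → [-49, -42, 2, 9]
idiv → [-49, -42, 0]
1    → [-49, -42, 0, 1]
add  → [-49, -42, 1]
mul  → [-49, -42]
add  → [-91]

-91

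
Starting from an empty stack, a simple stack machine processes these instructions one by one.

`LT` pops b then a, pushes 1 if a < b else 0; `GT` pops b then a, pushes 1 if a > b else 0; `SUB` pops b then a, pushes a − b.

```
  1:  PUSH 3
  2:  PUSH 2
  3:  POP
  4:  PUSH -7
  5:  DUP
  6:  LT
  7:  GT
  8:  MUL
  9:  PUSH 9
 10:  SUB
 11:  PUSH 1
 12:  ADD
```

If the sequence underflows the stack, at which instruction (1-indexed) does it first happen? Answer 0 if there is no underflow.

PUSH 3   [3]
PUSH 2   [3, 2]
POP      [3]
PUSH -7  [3, -7]
DUP      [3, -7, -7]
LT       [3, 0]
GT       [1]
MUL  — needs 2 operands, stack has 1 → underflow

8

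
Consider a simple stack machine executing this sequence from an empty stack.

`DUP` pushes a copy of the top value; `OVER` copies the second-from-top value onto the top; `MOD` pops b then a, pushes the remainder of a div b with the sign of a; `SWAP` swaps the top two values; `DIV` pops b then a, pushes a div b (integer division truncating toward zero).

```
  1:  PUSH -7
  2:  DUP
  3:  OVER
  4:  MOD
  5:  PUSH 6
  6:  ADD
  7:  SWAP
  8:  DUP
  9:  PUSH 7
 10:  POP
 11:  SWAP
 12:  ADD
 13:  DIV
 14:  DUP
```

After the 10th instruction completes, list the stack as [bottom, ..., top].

PUSH -7 -> -7
DUP     -> -7 -7
OVER    -> -7 -7 -7
MOD     -> -7 0
PUSH 6  -> -7 0 6
ADD     -> -7 6
SWAP    -> 6 -7
DUP     -> 6 -7 -7
PUSH 7  -> 6 -7 -7 7
POP     -> 6 -7 -7

[6, -7, -7]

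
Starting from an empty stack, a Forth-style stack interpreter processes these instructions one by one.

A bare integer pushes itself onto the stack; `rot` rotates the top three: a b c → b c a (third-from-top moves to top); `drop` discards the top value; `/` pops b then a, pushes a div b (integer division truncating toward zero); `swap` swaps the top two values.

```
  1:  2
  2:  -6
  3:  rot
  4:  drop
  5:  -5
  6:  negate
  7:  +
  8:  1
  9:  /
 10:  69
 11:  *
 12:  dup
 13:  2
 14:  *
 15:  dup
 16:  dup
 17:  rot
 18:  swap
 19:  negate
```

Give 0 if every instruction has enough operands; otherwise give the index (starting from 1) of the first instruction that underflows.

3

2  → 2
-6 → 2 -6
rot  — needs 3 operands, stack has 2 → underflow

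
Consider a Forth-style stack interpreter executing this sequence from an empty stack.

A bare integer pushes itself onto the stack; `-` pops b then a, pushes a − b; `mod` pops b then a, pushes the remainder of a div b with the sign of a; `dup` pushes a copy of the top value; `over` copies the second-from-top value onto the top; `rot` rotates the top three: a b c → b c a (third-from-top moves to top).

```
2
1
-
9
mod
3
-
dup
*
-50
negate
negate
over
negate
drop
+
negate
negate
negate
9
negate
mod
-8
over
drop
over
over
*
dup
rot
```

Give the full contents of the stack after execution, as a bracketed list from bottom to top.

2      -> [2]
1      -> [2, 1]
-      -> [1]
9      -> [1, 9]
mod    -> [1]
3      -> [1, 3]
-      -> [-2]
dup    -> [-2, -2]
*      -> [4]
-50    -> [4, -50]
negate -> [4, 50]
negate -> [4, -50]
over   -> [4, -50, 4]
negate -> [4, -50, -4]
drop   -> [4, -50]
+      -> [-46]
negate -> [46]
negate -> [-46]
negate -> [46]
9      -> [46, 9]
negate -> [46, -9]
mod    -> [1]
-8     -> [1, -8]
over   -> [1, -8, 1]
drop   -> [1, -8]
over   -> [1, -8, 1]
over   -> [1, -8, 1, -8]
*      -> [1, -8, -8]
dup    -> [1, -8, -8, -8]
rot    -> [1, -8, -8, -8]

[1, -8, -8, -8]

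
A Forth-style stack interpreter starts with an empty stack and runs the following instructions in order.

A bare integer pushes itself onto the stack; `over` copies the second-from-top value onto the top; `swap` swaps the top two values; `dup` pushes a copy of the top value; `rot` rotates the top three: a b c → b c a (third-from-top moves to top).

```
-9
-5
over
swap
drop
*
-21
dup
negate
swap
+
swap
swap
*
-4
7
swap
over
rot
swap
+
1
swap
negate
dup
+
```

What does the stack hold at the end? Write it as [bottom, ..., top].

[0, -4, 1, -28]

-9     -> -9
-5     -> -9 -5
over   -> -9 -5 -9
swap   -> -9 -9 -5
drop   -> -9 -9
*      -> 81
-21    -> 81 -21
dup    -> 81 -21 -21
negate -> 81 -21 21
swap   -> 81 21 -21
+      -> 81 0
swap   -> 0 81
swap   -> 81 0
*      -> 0
-4     -> 0 -4
7      -> 0 -4 7
swap   -> 0 7 -4
over   -> 0 7 -4 7
rot    -> 0 -4 7 7
swap   -> 0 -4 7 7
+      -> 0 -4 14
1      -> 0 -4 14 1
swap   -> 0 -4 1 14
negate -> 0 -4 1 -14
dup    -> 0 -4 1 -14 -14
+      -> 0 -4 1 -28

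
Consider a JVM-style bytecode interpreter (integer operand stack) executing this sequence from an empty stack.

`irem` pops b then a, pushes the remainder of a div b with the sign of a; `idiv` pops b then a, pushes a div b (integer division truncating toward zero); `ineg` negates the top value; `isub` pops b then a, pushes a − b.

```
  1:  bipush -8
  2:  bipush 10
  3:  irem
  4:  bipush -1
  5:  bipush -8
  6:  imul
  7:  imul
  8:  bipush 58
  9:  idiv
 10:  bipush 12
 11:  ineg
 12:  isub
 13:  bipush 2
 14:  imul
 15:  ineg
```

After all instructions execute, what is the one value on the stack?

-22

bipush -8  [-8]
bipush 10  [-8, 10]
irem       [-8]
bipush -1  [-8, -1]
bipush -8  [-8, -1, -8]
imul       [-8, 8]
imul       [-64]
bipush 58  [-64, 58]
idiv       [-1]
bipush 12  [-1, 12]
ineg       [-1, -12]
isub       [11]
bipush 2   [11, 2]
imul       [22]
ineg       [-22]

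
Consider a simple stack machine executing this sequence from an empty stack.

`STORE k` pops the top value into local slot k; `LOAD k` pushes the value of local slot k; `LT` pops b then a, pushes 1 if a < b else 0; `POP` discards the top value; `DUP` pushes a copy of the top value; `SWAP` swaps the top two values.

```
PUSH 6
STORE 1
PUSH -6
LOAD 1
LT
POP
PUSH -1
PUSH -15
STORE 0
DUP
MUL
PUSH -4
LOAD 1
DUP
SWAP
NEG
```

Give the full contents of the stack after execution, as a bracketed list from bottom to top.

PUSH 6    6
STORE 1   (empty)
PUSH -6   -6
LOAD 1    -6 6
LT        1
POP       (empty)
PUSH -1   -1
PUSH -15  -1 -15
STORE 0   -1
DUP       -1 -1
MUL       1
PUSH -4   1 -4
LOAD 1    1 -4 6
DUP       1 -4 6 6
SWAP      1 -4 6 6
NEG       1 -4 6 -6

[1, -4, 6, -6]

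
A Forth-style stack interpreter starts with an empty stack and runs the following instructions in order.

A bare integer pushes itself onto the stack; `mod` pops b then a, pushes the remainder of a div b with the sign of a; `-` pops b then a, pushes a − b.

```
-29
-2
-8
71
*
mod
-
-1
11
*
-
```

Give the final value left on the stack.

-29 : -29
-2  : -29 -2
-8  : -29 -2 -8
71  : -29 -2 -8 71
*   : -29 -2 -568
mod : -29 -2
-   : -27
-1  : -27 -1
11  : -27 -1 11
*   : -27 -11
-   : -16

-16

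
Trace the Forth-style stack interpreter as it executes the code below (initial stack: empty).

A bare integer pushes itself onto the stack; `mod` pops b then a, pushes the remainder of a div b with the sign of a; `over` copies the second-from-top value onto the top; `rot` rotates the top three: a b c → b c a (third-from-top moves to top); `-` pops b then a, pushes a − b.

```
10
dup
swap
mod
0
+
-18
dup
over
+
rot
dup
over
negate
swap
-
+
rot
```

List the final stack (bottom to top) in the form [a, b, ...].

[-36, 0, -18]

10     : [10]
dup    : [10, 10]
swap   : [10, 10]
mod    : [0]
0      : [0, 0]
+      : [0]
-18    : [0, -18]
dup    : [0, -18, -18]
over   : [0, -18, -18, -18]
+      : [0, -18, -36]
rot    : [-18, -36, 0]
dup    : [-18, -36, 0, 0]
over   : [-18, -36, 0, 0, 0]
negate : [-18, -36, 0, 0, 0]
swap   : [-18, -36, 0, 0, 0]
-      : [-18, -36, 0, 0]
+      : [-18, -36, 0]
rot    : [-36, 0, -18]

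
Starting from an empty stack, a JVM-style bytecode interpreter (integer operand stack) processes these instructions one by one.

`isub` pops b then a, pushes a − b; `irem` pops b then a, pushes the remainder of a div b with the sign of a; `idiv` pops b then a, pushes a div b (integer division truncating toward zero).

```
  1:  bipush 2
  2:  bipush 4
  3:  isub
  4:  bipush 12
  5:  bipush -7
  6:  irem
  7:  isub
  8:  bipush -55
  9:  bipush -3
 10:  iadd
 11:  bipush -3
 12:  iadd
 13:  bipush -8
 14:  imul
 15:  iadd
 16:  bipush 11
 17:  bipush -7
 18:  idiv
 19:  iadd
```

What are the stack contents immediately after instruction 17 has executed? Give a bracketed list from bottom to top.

[481, 11, -7]

bipush 2    2
bipush 4    2 4
isub        -2
bipush 12   -2 12
bipush -7   -2 12 -7
irem        -2 5
isub        -7
bipush -55  -7 -55
bipush -3   -7 -55 -3
iadd        -7 -58
bipush -3   -7 -58 -3
iadd        -7 -61
bipush -8   -7 -61 -8
imul        -7 488
iadd        481
bipush 11   481 11
bipush -7   481 11 -7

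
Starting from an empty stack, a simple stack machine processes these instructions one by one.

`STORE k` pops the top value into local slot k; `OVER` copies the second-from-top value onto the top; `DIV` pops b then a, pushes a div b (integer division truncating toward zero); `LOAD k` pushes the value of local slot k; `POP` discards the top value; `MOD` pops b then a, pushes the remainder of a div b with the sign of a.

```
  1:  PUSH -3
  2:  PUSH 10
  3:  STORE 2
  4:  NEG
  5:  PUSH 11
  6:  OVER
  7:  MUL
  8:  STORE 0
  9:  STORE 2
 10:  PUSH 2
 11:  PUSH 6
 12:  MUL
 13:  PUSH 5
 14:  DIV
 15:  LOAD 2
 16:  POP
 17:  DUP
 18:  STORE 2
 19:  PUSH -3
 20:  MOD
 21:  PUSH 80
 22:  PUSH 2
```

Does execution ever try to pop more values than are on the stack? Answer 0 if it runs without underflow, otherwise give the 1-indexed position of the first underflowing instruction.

0

PUSH -3  [-3]
PUSH 10  [-3, 10]
STORE 2  [-3]
NEG      [3]
PUSH 11  [3, 11]
OVER     [3, 11, 3]
MUL      [3, 33]
STORE 0  [3]
STORE 2  []
PUSH 2   [2]
PUSH 6   [2, 6]
MUL      [12]
PUSH 5   [12, 5]
DIV      [2]
LOAD 2   [2, 3]
POP      [2]
DUP      [2, 2]
STORE 2  [2]
PUSH -3  [2, -3]
MOD      [2]
PUSH 80  [2, 80]
PUSH 2   [2, 80, 2]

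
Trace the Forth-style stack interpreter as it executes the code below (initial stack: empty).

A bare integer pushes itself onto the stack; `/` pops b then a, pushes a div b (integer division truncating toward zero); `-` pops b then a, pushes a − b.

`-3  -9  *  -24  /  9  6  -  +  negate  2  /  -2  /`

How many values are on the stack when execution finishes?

1

-3     -> -3
-9     -> -3 -9
*      -> 27
-24    -> 27 -24
/      -> -1
9      -> -1 9
6      -> -1 9 6
-      -> -1 3
+      -> 2
negate -> -2
2      -> -2 2
/      -> -1
-2     -> -1 -2
/      -> 0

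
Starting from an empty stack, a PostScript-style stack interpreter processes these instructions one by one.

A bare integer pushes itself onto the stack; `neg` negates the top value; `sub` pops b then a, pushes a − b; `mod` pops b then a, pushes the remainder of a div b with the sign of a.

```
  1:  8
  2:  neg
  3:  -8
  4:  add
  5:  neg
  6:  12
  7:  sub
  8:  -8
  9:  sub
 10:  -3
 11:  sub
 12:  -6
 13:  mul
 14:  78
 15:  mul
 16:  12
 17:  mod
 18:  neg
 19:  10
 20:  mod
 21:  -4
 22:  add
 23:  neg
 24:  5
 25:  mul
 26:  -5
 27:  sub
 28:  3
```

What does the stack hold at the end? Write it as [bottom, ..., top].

[25, 3]

8   → 8
neg → -8
-8  → -8 -8
add → -16
neg → 16
12  → 16 12
sub → 4
-8  → 4 -8
sub → 12
-3  → 12 -3
sub → 15
-6  → 15 -6
mul → -90
78  → -90 78
mul → -7020
12  → -7020 12
mod → 0
neg → 0
10  → 0 10
mod → 0
-4  → 0 -4
add → -4
neg → 4
5   → 4 5
mul → 20
-5  → 20 -5
sub → 25
3   → 25 3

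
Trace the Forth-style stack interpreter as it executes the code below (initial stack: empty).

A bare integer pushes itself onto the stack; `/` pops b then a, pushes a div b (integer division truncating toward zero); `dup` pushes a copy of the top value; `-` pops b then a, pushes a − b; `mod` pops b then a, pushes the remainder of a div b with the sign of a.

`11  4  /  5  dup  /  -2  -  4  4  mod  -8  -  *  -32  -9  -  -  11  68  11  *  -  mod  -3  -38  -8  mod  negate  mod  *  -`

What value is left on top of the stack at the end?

11     : 11
4      : 11 4
/      : 2
5      : 2 5
dup    : 2 5 5
/      : 2 1
-2     : 2 1 -2
-      : 2 3
4      : 2 3 4
4      : 2 3 4 4
mod    : 2 3 0
-8     : 2 3 0 -8
-      : 2 3 8
*      : 2 24
-32    : 2 24 -32
-9     : 2 24 -32 -9
-      : 2 24 -23
-      : 2 47
11     : 2 47 11
68     : 2 47 11 68
11     : 2 47 11 68 11
*      : 2 47 11 748
-      : 2 47 -737
mod    : 2 47
-3     : 2 47 -3
-38    : 2 47 -3 -38
-8     : 2 47 -3 -38 -8
mod    : 2 47 -3 -6
negate : 2 47 -3 6
mod    : 2 47 -3
*      : 2 -141
-      : 143

143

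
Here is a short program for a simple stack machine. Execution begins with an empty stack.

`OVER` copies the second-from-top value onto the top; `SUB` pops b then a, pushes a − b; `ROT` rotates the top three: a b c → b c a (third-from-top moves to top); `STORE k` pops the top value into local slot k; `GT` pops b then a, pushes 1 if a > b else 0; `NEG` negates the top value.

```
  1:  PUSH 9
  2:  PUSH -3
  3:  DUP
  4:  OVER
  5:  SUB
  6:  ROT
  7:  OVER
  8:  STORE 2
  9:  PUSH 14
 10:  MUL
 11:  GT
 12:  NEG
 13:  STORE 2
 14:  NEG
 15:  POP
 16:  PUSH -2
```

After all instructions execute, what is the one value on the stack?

PUSH 9  → 9
PUSH -3 → 9 -3
DUP     → 9 -3 -3
OVER    → 9 -3 -3 -3
SUB     → 9 -3 0
ROT     → -3 0 9
OVER    → -3 0 9 0
STORE 2 → -3 0 9
PUSH 14 → -3 0 9 14
MUL     → -3 0 126
GT      → -3 0
NEG     → -3 0
STORE 2 → -3
NEG     → 3
POP     → (empty)
PUSH -2 → -2

-2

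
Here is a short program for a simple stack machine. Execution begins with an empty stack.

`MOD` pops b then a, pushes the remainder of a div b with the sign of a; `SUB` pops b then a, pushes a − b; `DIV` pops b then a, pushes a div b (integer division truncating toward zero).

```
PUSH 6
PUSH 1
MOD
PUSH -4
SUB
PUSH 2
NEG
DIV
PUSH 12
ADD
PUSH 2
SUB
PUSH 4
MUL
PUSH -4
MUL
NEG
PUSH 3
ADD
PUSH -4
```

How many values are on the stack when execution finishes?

PUSH 6  -> [6]
PUSH 1  -> [6, 1]
MOD     -> [0]
PUSH -4 -> [0, -4]
SUB     -> [4]
PUSH 2  -> [4, 2]
NEG     -> [4, -2]
DIV     -> [-2]
PUSH 12 -> [-2, 12]
ADD     -> [10]
PUSH 2  -> [10, 2]
SUB     -> [8]
PUSH 4  -> [8, 4]
MUL     -> [32]
PUSH -4 -> [32, -4]
MUL     -> [-128]
NEG     -> [128]
PUSH 3  -> [128, 3]
ADD     -> [131]
PUSH -4 -> [131, -4]

2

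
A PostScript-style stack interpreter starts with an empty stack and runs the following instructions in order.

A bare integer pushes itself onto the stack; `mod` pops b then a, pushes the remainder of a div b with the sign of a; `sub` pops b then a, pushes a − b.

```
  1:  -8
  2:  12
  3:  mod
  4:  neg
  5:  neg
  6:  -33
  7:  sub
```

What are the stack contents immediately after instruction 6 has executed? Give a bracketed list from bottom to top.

-8   [-8]
12   [-8, 12]
mod  [-8]
neg  [8]
neg  [-8]
-33  [-8, -33]

[-8, -33]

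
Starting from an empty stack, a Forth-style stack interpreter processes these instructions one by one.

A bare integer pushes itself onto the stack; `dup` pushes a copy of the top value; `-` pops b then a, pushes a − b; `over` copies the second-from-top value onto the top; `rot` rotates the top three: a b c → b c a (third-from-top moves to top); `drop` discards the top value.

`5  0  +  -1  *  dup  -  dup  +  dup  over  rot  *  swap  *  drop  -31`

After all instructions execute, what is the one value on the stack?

5    → 5
0    → 5 0
+    → 5
-1   → 5 -1
*    → -5
dup  → -5 -5
-    → 0
dup  → 0 0
+    → 0
dup  → 0 0
over → 0 0 0
rot  → 0 0 0
*    → 0 0
swap → 0 0
*    → 0
drop → (empty)
-31  → -31

-31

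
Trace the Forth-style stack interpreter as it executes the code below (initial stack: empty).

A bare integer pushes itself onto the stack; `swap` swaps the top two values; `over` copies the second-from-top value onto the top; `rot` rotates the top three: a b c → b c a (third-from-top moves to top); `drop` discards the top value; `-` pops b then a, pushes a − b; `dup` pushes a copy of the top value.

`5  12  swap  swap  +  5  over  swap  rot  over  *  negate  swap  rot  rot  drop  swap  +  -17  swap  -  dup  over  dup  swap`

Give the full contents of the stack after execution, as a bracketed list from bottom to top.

[-39, -39, -39, -39]

5      -> [5]
12     -> [5, 12]
swap   -> [12, 5]
swap   -> [5, 12]
+      -> [17]
5      -> [17, 5]
over   -> [17, 5, 17]
swap   -> [17, 17, 5]
rot    -> [17, 5, 17]
over   -> [17, 5, 17, 5]
*      -> [17, 5, 85]
negate -> [17, 5, -85]
swap   -> [17, -85, 5]
rot    -> [-85, 5, 17]
rot    -> [5, 17, -85]
drop   -> [5, 17]
swap   -> [17, 5]
+      -> [22]
-17    -> [22, -17]
swap   -> [-17, 22]
-      -> [-39]
dup    -> [-39, -39]
over   -> [-39, -39, -39]
dup    -> [-39, -39, -39, -39]
swap   -> [-39, -39, -39, -39]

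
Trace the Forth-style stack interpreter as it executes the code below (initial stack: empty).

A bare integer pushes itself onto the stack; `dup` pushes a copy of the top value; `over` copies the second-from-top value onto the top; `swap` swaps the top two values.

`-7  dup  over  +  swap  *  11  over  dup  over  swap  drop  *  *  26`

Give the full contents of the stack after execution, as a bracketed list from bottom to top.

-7    -7
dup   -7 -7
over  -7 -7 -7
+     -7 -14
swap  -14 -7
*     98
11    98 11
over  98 11 98
dup   98 11 98 98
over  98 11 98 98 98
swap  98 11 98 98 98
drop  98 11 98 98
*     98 11 9604
*     98 105644
26    98 105644 26

[98, 105644, 26]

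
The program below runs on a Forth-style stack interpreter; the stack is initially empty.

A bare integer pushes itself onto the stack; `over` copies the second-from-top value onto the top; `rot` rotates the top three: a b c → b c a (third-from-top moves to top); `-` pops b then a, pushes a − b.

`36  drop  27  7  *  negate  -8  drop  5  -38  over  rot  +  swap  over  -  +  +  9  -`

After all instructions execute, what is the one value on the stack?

36     -> 36
drop   -> (empty)
27     -> 27
7      -> 27 7
*      -> 189
negate -> -189
-8     -> -189 -8
drop   -> -189
5      -> -189 5
-38    -> -189 5 -38
over   -> -189 5 -38 5
rot    -> -189 -38 5 5
+      -> -189 -38 10
swap   -> -189 10 -38
over   -> -189 10 -38 10
-      -> -189 10 -48
+      -> -189 -38
+      -> -227
9      -> -227 9
-      -> -236

-236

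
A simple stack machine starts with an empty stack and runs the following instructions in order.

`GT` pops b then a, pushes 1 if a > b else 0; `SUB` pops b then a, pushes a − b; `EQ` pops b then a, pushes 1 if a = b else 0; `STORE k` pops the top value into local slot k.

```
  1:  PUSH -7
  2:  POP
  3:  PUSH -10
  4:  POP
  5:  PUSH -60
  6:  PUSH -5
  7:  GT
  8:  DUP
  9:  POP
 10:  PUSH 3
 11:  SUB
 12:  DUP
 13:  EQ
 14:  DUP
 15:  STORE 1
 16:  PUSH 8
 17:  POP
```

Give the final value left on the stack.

1

PUSH -7  : -7
POP      : (empty)
PUSH -10 : -10
POP      : (empty)
PUSH -60 : -60
PUSH -5  : -60 -5
GT       : 0
DUP      : 0 0
POP      : 0
PUSH 3   : 0 3
SUB      : -3
DUP      : -3 -3
EQ       : 1
DUP      : 1 1
STORE 1  : 1
PUSH 8   : 1 8
POP      : 1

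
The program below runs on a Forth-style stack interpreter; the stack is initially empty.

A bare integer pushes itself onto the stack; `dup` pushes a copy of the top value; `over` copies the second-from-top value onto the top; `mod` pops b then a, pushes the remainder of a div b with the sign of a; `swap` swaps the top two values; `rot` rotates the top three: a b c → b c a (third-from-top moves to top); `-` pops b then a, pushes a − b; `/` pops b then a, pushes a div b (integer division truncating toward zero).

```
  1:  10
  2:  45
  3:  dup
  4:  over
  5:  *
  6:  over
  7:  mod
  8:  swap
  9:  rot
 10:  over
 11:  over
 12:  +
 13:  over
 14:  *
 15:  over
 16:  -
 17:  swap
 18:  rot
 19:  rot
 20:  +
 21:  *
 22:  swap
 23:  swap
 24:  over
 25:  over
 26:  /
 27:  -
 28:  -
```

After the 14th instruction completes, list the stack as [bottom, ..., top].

[0, 45, 10, 550]

10   → 10
45   → 10 45
dup  → 10 45 45
over → 10 45 45 45
*    → 10 45 2025
over → 10 45 2025 45
mod  → 10 45 0
swap → 10 0 45
rot  → 0 45 10
over → 0 45 10 45
over → 0 45 10 45 10
+    → 0 45 10 55
over → 0 45 10 55 10
*    → 0 45 10 550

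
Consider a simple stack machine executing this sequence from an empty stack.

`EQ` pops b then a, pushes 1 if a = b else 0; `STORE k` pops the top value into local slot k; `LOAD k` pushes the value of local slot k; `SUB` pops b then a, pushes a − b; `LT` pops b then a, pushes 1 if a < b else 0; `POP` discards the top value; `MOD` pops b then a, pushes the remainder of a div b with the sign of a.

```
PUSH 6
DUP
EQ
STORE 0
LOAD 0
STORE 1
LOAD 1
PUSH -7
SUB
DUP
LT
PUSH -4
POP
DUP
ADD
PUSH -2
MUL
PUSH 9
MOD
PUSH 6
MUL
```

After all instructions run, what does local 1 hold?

PUSH 6   [6]
DUP      [6, 6]
EQ       [1]
STORE 0  []
LOAD 0   [1]
STORE 1  []
LOAD 1   [1]
PUSH -7  [1, -7]
SUB      [8]
DUP      [8, 8]
LT       [0]
PUSH -4  [0, -4]
POP      [0]
DUP      [0, 0]
ADD      [0]
PUSH -2  [0, -2]
MUL      [0]
PUSH 9   [0, 9]
MOD      [0]
PUSH 6   [0, 6]
MUL      [0]

1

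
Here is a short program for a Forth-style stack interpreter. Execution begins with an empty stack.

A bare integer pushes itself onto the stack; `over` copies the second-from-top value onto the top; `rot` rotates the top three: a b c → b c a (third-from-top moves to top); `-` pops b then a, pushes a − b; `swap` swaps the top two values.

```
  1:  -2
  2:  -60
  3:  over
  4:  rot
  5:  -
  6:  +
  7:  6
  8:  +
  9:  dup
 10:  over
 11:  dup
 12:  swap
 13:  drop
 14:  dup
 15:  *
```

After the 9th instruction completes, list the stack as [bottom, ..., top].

[-54, -54]

-2   : [-2]
-60  : [-2, -60]
over : [-2, -60, -2]
rot  : [-60, -2, -2]
-    : [-60, 0]
+    : [-60]
6    : [-60, 6]
+    : [-54]
dup  : [-54, -54]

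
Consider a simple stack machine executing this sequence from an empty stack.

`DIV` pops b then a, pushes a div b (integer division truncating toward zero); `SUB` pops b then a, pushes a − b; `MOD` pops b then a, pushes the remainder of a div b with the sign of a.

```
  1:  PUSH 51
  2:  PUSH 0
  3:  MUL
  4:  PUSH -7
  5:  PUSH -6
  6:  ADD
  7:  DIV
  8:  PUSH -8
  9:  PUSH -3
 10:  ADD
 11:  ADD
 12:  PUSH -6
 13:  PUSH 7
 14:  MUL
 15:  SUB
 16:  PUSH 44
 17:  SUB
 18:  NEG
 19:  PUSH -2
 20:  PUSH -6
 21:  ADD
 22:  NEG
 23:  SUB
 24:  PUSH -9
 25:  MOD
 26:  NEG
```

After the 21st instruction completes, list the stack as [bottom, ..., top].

[13, -8]

PUSH 51 : [51]
PUSH 0  : [51, 0]
MUL     : [0]
PUSH -7 : [0, -7]
PUSH -6 : [0, -7, -6]
ADD     : [0, -13]
DIV     : [0]
PUSH -8 : [0, -8]
PUSH -3 : [0, -8, -3]
ADD     : [0, -11]
ADD     : [-11]
PUSH -6 : [-11, -6]
PUSH 7  : [-11, -6, 7]
MUL     : [-11, -42]
SUB     : [31]
PUSH 44 : [31, 44]
SUB     : [-13]
NEG     : [13]
PUSH -2 : [13, -2]
PUSH -6 : [13, -2, -6]
ADD     : [13, -8]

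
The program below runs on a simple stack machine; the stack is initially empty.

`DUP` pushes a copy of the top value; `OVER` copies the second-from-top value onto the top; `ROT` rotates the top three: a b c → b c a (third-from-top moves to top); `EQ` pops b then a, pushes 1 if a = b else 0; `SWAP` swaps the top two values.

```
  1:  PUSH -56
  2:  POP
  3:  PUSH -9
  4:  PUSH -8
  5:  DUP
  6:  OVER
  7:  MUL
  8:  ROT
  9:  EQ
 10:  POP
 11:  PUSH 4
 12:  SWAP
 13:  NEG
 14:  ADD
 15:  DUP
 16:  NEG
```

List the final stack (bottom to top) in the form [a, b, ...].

PUSH -56 : [-56]
POP      : []
PUSH -9  : [-9]
PUSH -8  : [-9, -8]
DUP      : [-9, -8, -8]
OVER     : [-9, -8, -8, -8]
MUL      : [-9, -8, 64]
ROT      : [-8, 64, -9]
EQ       : [-8, 0]
POP      : [-8]
PUSH 4   : [-8, 4]
SWAP     : [4, -8]
NEG      : [4, 8]
ADD      : [12]
DUP      : [12, 12]
NEG      : [12, -12]

[12, -12]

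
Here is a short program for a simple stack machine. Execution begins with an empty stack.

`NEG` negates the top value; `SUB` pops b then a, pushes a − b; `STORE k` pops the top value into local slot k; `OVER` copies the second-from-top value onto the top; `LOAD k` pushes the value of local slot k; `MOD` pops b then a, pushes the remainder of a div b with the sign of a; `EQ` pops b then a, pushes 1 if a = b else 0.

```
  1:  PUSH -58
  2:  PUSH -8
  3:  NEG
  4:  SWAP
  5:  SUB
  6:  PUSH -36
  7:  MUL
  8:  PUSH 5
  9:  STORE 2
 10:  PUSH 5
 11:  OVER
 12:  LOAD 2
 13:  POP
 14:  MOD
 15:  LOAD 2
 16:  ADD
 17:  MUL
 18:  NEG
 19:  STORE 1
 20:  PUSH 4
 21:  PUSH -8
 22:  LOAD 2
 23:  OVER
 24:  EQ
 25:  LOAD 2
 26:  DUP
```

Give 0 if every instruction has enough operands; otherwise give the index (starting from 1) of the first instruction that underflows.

0

PUSH -58 : [-58]
PUSH -8  : [-58, -8]
NEG      : [-58, 8]
SWAP     : [8, -58]
SUB      : [66]
PUSH -36 : [66, -36]
MUL      : [-2376]
PUSH 5   : [-2376, 5]
STORE 2  : [-2376]
PUSH 5   : [-2376, 5]
OVER     : [-2376, 5, -2376]
LOAD 2   : [-2376, 5, -2376, 5]
POP      : [-2376, 5, -2376]
MOD      : [-2376, 5]
LOAD 2   : [-2376, 5, 5]
ADD      : [-2376, 10]
MUL      : [-23760]
NEG      : [23760]
STORE 1  : []
PUSH 4   : [4]
PUSH -8  : [4, -8]
LOAD 2   : [4, -8, 5]
OVER     : [4, -8, 5, -8]
EQ       : [4, -8, 0]
LOAD 2   : [4, -8, 0, 5]
DUP      : [4, -8, 0, 5, 5]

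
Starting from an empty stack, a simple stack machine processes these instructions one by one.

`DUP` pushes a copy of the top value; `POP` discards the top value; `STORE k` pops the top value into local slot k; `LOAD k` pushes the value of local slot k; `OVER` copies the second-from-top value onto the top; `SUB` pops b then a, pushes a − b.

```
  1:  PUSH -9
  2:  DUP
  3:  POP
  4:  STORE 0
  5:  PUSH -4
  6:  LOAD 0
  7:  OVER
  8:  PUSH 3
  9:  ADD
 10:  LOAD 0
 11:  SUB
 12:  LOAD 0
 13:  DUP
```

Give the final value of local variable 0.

-9

PUSH -9 → -9
DUP     → -9 -9
POP     → -9
STORE 0 → (empty)
PUSH -4 → -4
LOAD 0  → -4 -9
OVER    → -4 -9 -4
PUSH 3  → -4 -9 -4 3
ADD     → -4 -9 -1
LOAD 0  → -4 -9 -1 -9
SUB     → -4 -9 8
LOAD 0  → -4 -9 8 -9
DUP     → -4 -9 8 -9 -9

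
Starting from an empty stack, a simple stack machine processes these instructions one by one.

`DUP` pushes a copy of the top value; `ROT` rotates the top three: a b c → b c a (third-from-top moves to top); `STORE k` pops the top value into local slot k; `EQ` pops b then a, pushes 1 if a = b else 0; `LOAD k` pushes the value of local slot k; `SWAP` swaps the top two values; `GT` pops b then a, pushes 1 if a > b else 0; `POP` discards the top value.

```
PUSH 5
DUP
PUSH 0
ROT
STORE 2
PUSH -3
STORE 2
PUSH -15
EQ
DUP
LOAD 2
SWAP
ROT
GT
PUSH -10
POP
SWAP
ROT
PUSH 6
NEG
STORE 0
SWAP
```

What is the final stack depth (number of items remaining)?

3

PUSH 5   -> 5
DUP      -> 5 5
PUSH 0   -> 5 5 0
ROT      -> 5 0 5
STORE 2  -> 5 0
PUSH -3  -> 5 0 -3
STORE 2  -> 5 0
PUSH -15 -> 5 0 -15
EQ       -> 5 0
DUP      -> 5 0 0
LOAD 2   -> 5 0 0 -3
SWAP     -> 5 0 -3 0
ROT      -> 5 -3 0 0
GT       -> 5 -3 0
PUSH -10 -> 5 -3 0 -10
POP      -> 5 -3 0
SWAP     -> 5 0 -3
ROT      -> 0 -3 5
PUSH 6   -> 0 -3 5 6
NEG      -> 0 -3 5 -6
STORE 0  -> 0 -3 5
SWAP     -> 0 5 -3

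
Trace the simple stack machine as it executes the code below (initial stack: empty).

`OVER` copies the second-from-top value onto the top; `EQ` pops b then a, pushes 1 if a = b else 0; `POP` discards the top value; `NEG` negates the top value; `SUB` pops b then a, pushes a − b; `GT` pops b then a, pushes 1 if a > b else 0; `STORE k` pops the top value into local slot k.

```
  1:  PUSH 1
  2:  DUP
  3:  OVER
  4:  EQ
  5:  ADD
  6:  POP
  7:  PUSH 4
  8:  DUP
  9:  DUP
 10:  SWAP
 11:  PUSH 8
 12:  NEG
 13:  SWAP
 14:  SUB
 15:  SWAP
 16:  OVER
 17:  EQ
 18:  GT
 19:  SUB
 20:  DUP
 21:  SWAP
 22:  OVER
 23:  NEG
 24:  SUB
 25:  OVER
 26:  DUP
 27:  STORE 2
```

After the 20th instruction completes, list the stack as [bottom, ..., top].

[4, 4]

PUSH 1 → [1]
DUP    → [1, 1]
OVER   → [1, 1, 1]
EQ     → [1, 1]
ADD    → [2]
POP    → []
PUSH 4 → [4]
DUP    → [4, 4]
DUP    → [4, 4, 4]
SWAP   → [4, 4, 4]
PUSH 8 → [4, 4, 4, 8]
NEG    → [4, 4, 4, -8]
SWAP   → [4, 4, -8, 4]
SUB    → [4, 4, -12]
SWAP   → [4, -12, 4]
OVER   → [4, -12, 4, -12]
EQ     → [4, -12, 0]
GT     → [4, 0]
SUB    → [4]
DUP    → [4, 4]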